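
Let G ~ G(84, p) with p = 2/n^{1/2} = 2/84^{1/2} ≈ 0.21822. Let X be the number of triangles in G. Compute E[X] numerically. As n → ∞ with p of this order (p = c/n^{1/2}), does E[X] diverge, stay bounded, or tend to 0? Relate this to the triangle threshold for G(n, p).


Number of potential triangles: C(84, 3) = 95284.
Each occurs with probability p³ ≈ (0.21822)³ ≈ 1.0391328e-02.
By linearity: E[X] = C(84, 3)·p³ ≈ 95284 · 1.0391328e-02 ≈ 990.12731.
Since α = 1/2 < 1, p = c/n^{1/2} ≫ 1/n is above the triangle threshold p ~ 1/n. Asymptotically E[X] ~ (c³/6)·n^{3(1−α)} = (2³/6)·n^{1.5} → ∞; triangles are abundant w.h.p.

E[X] ≈ 990.12731; in regime p = Θ(1/n^{1/2}) E[X] diverges (above the triangle threshold p ~ 1/n).


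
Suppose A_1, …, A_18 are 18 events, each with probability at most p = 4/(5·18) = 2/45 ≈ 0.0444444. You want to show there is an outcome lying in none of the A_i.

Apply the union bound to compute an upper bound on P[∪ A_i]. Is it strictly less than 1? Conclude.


Union bound: P[∪_{i=1}^{18} A_i] ≤ Σ_i P[A_i] ≤ 18·p = 18·(2/45) = 4/5.
Numerically: 4/5 ≈ 0.8000000.
Is 4/5 < 1? YES.
Since P[∪ A_i] ≤ 4/5 < 1, the complement has P[∩ A_i^c] ≥ 1 − 4/5 = 1/5 > 0, so some outcome avoids every A_i.

18·p = 4/5 ≈ 0.8000000; existence CERTIFIED by the union bound.


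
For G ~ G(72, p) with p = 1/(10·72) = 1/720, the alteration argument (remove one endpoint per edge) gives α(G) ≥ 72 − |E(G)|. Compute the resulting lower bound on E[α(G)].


E[|E(G)|] = C(72, 2)·p = 2556 · (1/720) = 71/20.
E[α(G)] ≥ n − E[|E(G)|] = 72 − 71/20 = 1369/20.
Numerically: ≈ 68.45000.
(This is only a lower bound; the true E[α(G)] may be larger.)

E[α(G)] ≥ 1369/20 ≈ 68.45000.


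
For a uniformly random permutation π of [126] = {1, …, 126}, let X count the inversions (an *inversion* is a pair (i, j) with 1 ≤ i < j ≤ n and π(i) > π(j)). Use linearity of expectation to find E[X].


Write X = Σ X_I over the C(126, 2) = 7875 pairs i < j, with X_I the indicator of one inversion.
There are 7875 indicators.
For each fixed pair i < j, the values π(i) and π(j) are two distinct elements of {1, …, 126} in uniformly random order; by symmetry P[π(i) > π(j)] = 1/2.
By linearity: E[X] = 7875 · (1/2) = C(126, 2) · (1/2) = 7875/2 = 7875/2 ≈ 3937.5000.

E[X] = 7875/2 = 3937.5000.


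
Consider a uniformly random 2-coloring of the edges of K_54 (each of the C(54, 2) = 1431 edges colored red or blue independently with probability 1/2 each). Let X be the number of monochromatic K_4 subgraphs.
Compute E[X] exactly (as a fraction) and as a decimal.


Let X = Σ_S X_S over the C(54, 4) = 316251 subsets S of size 4, where X_S = 1 if the K_4 on S is monochromatic.
For a fixed S, the K_4 on S has C(4, 2) = 6 edges. P[all 6 edges red] = (1/2)^6, and likewise for blue, so P[monochromatic] = 2·(1/2)^6 = 2^{1 − 6} = 1/32.
By linearity of expectation: E[X] = C(54, 4) · 2^{1 − 6} = 316251 · 1/32 = 316251/32.
Numerically: E[X] ≈ 9882.84375.

E[X] = C(54,4)·2^(1−C(4,2)) = 316251/32 ≈ 9882.84375.


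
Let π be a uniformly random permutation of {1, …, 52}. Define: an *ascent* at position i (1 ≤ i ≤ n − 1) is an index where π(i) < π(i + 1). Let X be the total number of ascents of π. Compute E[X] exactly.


Write X = Σ X_I over i = 1, …, 51, with X_I the indicator of one ascent.
There are 51 indicators.
For each fixed i, the pair (π(i), π(i+1)) is a uniformly random ordered pair of distinct values from {1, …, 52}; by symmetry P[π(i) < π(i+1)] = 1/2.
By linearity: E[X] = 51 · (1/2) = (52 − 1) · (1/2) = 51/2 ≈ 25.50000.

E[X] = 51/2 = 25.50000.


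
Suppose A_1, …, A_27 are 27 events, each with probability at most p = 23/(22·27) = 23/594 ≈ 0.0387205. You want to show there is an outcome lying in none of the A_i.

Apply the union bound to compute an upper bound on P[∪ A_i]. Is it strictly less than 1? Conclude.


Union bound: P[∪_{i=1}^{27} A_i] ≤ Σ_i P[A_i] ≤ 27·p = 27·(23/594) = 23/22.
Numerically: 23/22 ≈ 1.0454545.
Is 23/22 < 1? NO.
Since the bound 23/22 is ≥ 1, the union bound is uninformative here; it does NOT by itself certify existence.

27·p = 23/22 ≈ 1.0454545; existence NOT certified by the union bound.


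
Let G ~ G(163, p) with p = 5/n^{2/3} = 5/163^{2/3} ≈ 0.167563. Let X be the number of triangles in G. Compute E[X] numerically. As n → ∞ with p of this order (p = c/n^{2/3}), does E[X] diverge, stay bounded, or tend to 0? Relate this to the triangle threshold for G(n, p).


Number of potential triangles: C(163, 3) = 708561.
Each occurs with probability p³ ≈ (0.167563)³ ≈ 4.70473108e-03.
By linearity: E[X] = C(163, 3)·p³ ≈ 708561 · 4.70473108e-03 ≈ 3333.588957.
Since α = 2/3 < 1, p = c/n^{2/3} ≫ 1/n is above the triangle threshold p ~ 1/n. Asymptotically E[X] ~ (c³/6)·n^{3(1−α)} = (5³/6)·n^{1} → ∞; triangles are abundant w.h.p.

E[X] ≈ 3333.588957; in regime p = Θ(1/n^{2/3}) E[X] diverges (above the triangle threshold p ~ 1/n).


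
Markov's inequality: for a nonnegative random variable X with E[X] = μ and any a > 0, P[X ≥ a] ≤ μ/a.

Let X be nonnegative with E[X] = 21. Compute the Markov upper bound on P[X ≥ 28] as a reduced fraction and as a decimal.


μ = E[X] = 21, a = 28.
Markov: P[X ≥ 28] ≤ μ/a = (21)/28 = 3/4.
Numerically: ≈ 0.750000.
(Since a = 28 > μ = 21.000000, the bound 3/4 is < 1 and informative.)

P[X ≥ 28] ≤ 3/4 ≈ 0.750000.


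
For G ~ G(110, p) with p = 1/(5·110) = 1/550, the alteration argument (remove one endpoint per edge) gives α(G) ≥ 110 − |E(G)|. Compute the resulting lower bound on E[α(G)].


E[|E(G)|] = C(110, 2)·p = 5995 · (1/550) = 109/10.
E[α(G)] ≥ n − E[|E(G)|] = 110 − 109/10 = 991/10.
Numerically: ≈ 99.1000.
(This is only a lower bound; the true E[α(G)] may be larger.)

E[α(G)] ≥ 991/10 ≈ 99.1000.


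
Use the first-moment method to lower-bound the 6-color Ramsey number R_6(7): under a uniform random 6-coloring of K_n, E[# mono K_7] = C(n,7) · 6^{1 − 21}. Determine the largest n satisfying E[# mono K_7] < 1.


We need C(n, 7) · 6^{1 − 21} < 1, i.e. C(n, 7) < 6^{21 − 1} = 3656158440062976.
Check values of n near the boundary:
  n = 565: C(565, 7) = 3513212521235560; 3513212521235560 < 3656158440062976? YES
  n = 566: C(566, 7) = 3557206237959440; 3557206237959440 < 3656158440062976? YES
  n = 567: C(567, 7) = 3601671315933933; 3601671315933933 < 3656158440062976? YES
  n = 568: C(568, 7) = 3646611956239704; 3646611956239704 < 3656158440062976? YES
  n = 569: C(569, 7) = 3692032389858348; 3692032389858348 < 3656158440062976? NO
  n = 570: C(570, 7) = 3737936877831720; 3737936877831720 < 3656158440062976? NO
  n = 571: C(571, 7) = 3784329711421830; 3784329711421830 < 3656158440062976? NO
The largest n with C(n, 7) < 3656158440062976 is n = 568 (where E[X] = 16882462760369/16926659444736 ≈ 0.997). Hence R_6(7) > 568, i.e. R_6(7) ≥ 569.

Largest n = 568; hence R_6(7) > 568.


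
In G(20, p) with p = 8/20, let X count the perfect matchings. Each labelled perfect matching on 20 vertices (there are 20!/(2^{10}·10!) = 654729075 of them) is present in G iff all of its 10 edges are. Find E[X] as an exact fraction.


K_20 has 20!/(2^{10}·10!) = 654729075 labelled perfect matchings.
For each such perfect matching H, let X_H = 1 if all 10 edges of H are present in G. Then P[X_H = 1] = p^{10} = (2/5)^{10} = 1024/9765625.
By linearity of expectation: E[X] = Σ_H E[X_H] = 654729075 · p^{10} = 654729075 · 1024/9765625 = 26817702912/390625.
Numerically: E[X] ≈ 68653.3.

E[X] = 654729075 · (2/5)^{10} = 26817702912/390625 ≈ 68653.3.


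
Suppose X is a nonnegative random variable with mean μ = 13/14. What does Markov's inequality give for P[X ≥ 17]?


μ = E[X] = 13/14, a = 17.
Markov: P[X ≥ 17] ≤ μ/a = (13/14)/17 = 13/238.
Numerically: ≈ 0.055.
(Since a = 17 > μ = 0.929, the bound 13/238 is < 1 and informative.)

P[X ≥ 17] ≤ 13/238 ≈ 0.055.


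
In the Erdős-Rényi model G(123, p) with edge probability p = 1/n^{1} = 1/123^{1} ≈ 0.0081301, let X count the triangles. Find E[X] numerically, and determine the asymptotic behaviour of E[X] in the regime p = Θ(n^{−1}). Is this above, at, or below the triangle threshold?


Number of potential triangles: C(123, 3) = 302621.
Each occurs with probability p³ ≈ (0.0081301)³ ≈ 5.3738392e-07.
By linearity: E[X] = C(123, 3)·p³ ≈ 302621 · 5.3738392e-07 ≈ 0.16262.
Here α = 1, so p = 1/n is exactly at the triangle threshold p ~ 1/n. Asymptotically E[X] → c³/6 = 1³/6 = 1/6 ≈ 0.16667, a bounded constant. In this regime the triangle count is asymptotically Poisson(c³/6).

E[X] ≈ 0.16262; in regime p = Θ(1/n^{1}) E[X] stays bounded (at the triangle threshold p ~ 1/n).


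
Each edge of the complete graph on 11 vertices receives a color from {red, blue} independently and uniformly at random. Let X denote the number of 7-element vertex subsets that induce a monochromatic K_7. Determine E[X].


Let X = Σ_S X_S over the C(11, 7) = 330 subsets S of size 7, where X_S = 1 if the K_7 on S is monochromatic.
For a fixed S, the K_7 on S has C(7, 2) = 21 edges. P[all 21 edges red] = (1/2)^21, and likewise for blue, so P[monochromatic] = 2·(1/2)^21 = 2^{1 − 21} = 1/1048576.
By linearity of expectation: E[X] = C(11, 7) · 2^{1 − 21} = 330 · 1/1048576 = 165/524288.
Numerically: E[X] ≈ 0.000.

E[X] = C(11,7)·2^(1−C(7,2)) = 165/524288 ≈ 0.000.


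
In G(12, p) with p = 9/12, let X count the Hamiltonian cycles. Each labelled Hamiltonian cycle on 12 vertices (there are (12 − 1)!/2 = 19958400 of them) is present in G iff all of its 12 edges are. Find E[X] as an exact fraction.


K_12 has (12 − 1)!/2 = 19958400 labelled Hamiltonian cycles.
For each such Hamiltonian cycle H, let X_H = 1 if all 12 edges of H are present in G. Then P[X_H = 1] = p^{12} = (3/4)^{12} = 531441/16777216.
Summing the indicators: E[X] = Σ_H E[X_H] = 19958400 · p^{12} = 19958400 · 531441/16777216 = 82864937925/131072.
Numerically: E[X] ≈ 6.32e+05.

E[X] = 19958400 · (3/4)^{12} = 82864937925/131072 ≈ 6.32e+05.


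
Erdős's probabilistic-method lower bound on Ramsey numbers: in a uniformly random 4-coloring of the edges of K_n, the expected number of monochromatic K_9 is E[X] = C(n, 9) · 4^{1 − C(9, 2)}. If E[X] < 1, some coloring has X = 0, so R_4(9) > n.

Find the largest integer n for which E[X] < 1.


We need C(n, 9) · 4^{1 − 36} < 1, i.e. C(n, 9) < 4^{36 − 1} = 1180591620717411303424.
Check values of n near the boundary:
  n = 910: C(910, 9) = 1133378248346922788210; 1133378248346922788210 < 1180591620717411303424? YES
  n = 911: C(911, 9) = 1144686900492291197405; 1144686900492291197405 < 1180591620717411303424? YES
  n = 912: C(912, 9) = 1156095740032081475120; 1156095740032081475120 < 1180591620717411303424? YES
  n = 913: C(913, 9) = 1167605542753639808390; 1167605542753639808390 < 1180591620717411303424? YES
  n = 914: C(914, 9) = 1179217089587653905932; 1179217089587653905932 < 1180591620717411303424? YES
  n = 915: C(915, 9) = 1190931166636537885130; 1190931166636537885130 < 1180591620717411303424? NO
The largest n with C(n, 9) < 1180591620717411303424 is n = 914 (where E[X] = 294804272396913476483/295147905179352825856 ≈ 0.9988). Hence R_4(9) > 914, i.e. R_4(9) ≥ 915.

Largest n = 914; hence R_4(9) > 914.


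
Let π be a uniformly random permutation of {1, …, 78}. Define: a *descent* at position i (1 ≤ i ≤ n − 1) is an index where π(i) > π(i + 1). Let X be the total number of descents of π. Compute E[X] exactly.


Write X = Σ X_I over i = 1, …, 77, with X_I the indicator of one descent.
There are 77 indicators.
For each fixed i, the pair (π(i), π(i+1)) is a uniformly random ordered pair of distinct values from {1, …, 78}; by symmetry P[π(i) > π(i+1)] = 1/2.
By linearity: E[X] = 77 · (1/2) = (78 − 1) · (1/2) = 77/2 ≈ 38.500000.

E[X] = 77/2 = 38.500000.


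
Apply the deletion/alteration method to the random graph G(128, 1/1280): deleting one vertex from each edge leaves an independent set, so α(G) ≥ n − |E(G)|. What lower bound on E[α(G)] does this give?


E[|E(G)|] = C(128, 2)·p = 8128 · (1/1280) = 127/20.
E[α(G)] ≥ n − E[|E(G)|] = 128 − 127/20 = 2433/20.
Numerically: ≈ 121.650000.
(This is only a lower bound; the true E[α(G)] may be larger.)

E[α(G)] ≥ 2433/20 ≈ 121.650000.


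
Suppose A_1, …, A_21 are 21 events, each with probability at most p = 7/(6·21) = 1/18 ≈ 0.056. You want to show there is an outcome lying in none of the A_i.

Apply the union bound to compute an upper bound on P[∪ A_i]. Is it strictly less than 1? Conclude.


Union bound: P[∪_{i=1}^{21} A_i] ≤ Σ_i P[A_i] ≤ 21·p = 21·(1/18) = 7/6.
Numerically: 7/6 ≈ 1.167.
Is 7/6 < 1? NO.
Since the bound 7/6 is ≥ 1, the union bound is uninformative here; it does NOT by itself certify existence.

21·p = 7/6 ≈ 1.167; existence NOT certified by the union bound.


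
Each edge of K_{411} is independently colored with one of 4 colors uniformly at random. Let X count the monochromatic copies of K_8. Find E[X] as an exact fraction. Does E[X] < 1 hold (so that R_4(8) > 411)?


E[X] = C(411, 8) · 4^{1 − 28} = 18855821462126715 · 4^{−27} = 18855821462126715/18014398509481984.
As a reduced fraction: E[X] = 18855821462126715/18014398509481984 ≈ 1.04671.
Is E[X] < 1? NO.
Since E[X] ≥ 1, the first-moment bound is inconclusive at n = 411; it does NOT by itself certify R_4(8) > 411.

E[X] = 18855821462126715/18014398509481984 ≈ 1.04671; E[X] ≥ 1; first-moment method inconclusive here.


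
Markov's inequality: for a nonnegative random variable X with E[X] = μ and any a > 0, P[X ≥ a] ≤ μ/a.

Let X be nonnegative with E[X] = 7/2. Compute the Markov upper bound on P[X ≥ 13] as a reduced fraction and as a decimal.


μ = E[X] = 7/2, a = 13.
Markov: P[X ≥ 13] ≤ μ/a = (7/2)/13 = 7/26.
Numerically: ≈ 0.2692.
(Since a = 13 > μ = 3.5000, the bound 7/26 is < 1 and informative.)

P[X ≥ 13] ≤ 7/26 ≈ 0.2692.


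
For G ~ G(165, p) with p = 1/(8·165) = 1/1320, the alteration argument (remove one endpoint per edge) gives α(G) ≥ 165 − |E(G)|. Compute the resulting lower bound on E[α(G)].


E[|E(G)|] = C(165, 2)·p = 13530 · (1/1320) = 41/4.
E[α(G)] ≥ n − E[|E(G)|] = 165 − 41/4 = 619/4.
Numerically: ≈ 154.750.
(This is only a lower bound; the true E[α(G)] may be larger.)

E[α(G)] ≥ 619/4 ≈ 154.750.


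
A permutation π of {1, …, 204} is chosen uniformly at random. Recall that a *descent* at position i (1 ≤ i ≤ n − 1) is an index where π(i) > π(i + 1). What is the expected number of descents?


Write X = Σ X_I over i = 1, …, 203, with X_I the indicator of one descent.
There are 203 indicators.
For each fixed i, the pair (π(i), π(i+1)) is a uniformly random ordered pair of distinct values from {1, …, 204}; by symmetry P[π(i) > π(i+1)] = 1/2.
By linearity: E[X] = 203 · (1/2) = (204 − 1) · (1/2) = 203/2 ≈ 101.500.

E[X] = 203/2 = 101.500.


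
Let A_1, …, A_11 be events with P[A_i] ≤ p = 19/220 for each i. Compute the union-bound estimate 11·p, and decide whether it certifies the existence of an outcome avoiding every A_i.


Union bound: P[∪_{i=1}^{11} A_i] ≤ Σ_i P[A_i] ≤ 11·p = 11·(19/220) = 19/20.
Numerically: 19/20 ≈ 0.95000.
Is 19/20 < 1? YES.
Since P[∪ A_i] ≤ 19/20 < 1, the complement has P[∩ A_i^c] ≥ 1 − 19/20 = 1/20 > 0, so some outcome avoids every A_i.

11·p = 19/20 ≈ 0.95000; existence CERTIFIED by the union bound.


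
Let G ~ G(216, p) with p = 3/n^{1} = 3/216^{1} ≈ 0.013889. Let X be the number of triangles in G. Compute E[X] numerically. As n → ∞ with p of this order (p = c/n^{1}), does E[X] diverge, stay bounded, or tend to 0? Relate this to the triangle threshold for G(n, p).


Number of potential triangles: C(216, 3) = 1656360.
Each occurs with probability p³ ≈ (0.013889)³ ≈ 2.6791838e-06.
By linearity: E[X] = C(216, 3)·p³ ≈ 1656360 · 2.6791838e-06 ≈ 4.43769.
Here α = 1, so p = 3/n is exactly at the triangle threshold p ~ 1/n. Asymptotically E[X] → c³/6 = 3³/6 = 9/2 ≈ 4.50000, a bounded constant. In this regime the triangle count is asymptotically Poisson(c³/6).

E[X] ≈ 4.43769; in regime p = Θ(1/n^{1}) E[X] stays bounded (at the triangle threshold p ~ 1/n).


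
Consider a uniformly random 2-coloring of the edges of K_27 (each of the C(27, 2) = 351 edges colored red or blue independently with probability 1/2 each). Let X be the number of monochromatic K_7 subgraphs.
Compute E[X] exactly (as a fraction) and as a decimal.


Let X = Σ_S X_S over the C(27, 7) = 888030 subsets S of size 7, where X_S = 1 if the K_7 on S is monochromatic.
For a fixed S, the K_7 on S has C(7, 2) = 21 edges. P[all 21 edges red] = (1/2)^21, and likewise for blue, so P[monochromatic] = 2·(1/2)^21 = 2^{1 − 21} = 1/1048576.
Summing: E[X] = C(27, 7) · 2^{1 − 21} = 888030 · 1/1048576 = 444015/524288.
Numerically: E[X] ≈ 0.8469.

E[X] = C(27,7)·2^(1−C(7,2)) = 444015/524288 ≈ 0.8469.


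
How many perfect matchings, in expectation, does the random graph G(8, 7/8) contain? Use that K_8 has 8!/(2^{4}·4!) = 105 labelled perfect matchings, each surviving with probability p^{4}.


K_8 has 8!/(2^{4}·4!) = 105 labelled perfect matchings.
For each such perfect matching H, let X_H = 1 if all 4 edges of H are present in G. Then P[X_H = 1] = p^{4} = (7/8)^{4} = 2401/4096.
By linearity: E[X] = Σ_H E[X_H] = 105 · p^{4} = 105 · 2401/4096 = 252105/4096.
Numerically: E[X] ≈ 61.5491.

E[X] = 105 · (7/8)^{4} = 252105/4096 ≈ 61.5491.


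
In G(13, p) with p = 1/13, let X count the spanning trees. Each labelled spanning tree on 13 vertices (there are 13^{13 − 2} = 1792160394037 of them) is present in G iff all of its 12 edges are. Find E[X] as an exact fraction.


K_13 has 13^{13 − 2} = 1792160394037 labelled spanning trees.
For each such spanning tree H, let X_H = 1 if all 12 edges of H are present in G. Then P[X_H = 1] = p^{12} = (1/13)^{12} = 1/23298085122481.
By linearity: E[X] = Σ_H E[X_H] = 1792160394037 · p^{12} = 1792160394037 · 1/23298085122481 = 1/13.
Numerically: E[X] ≈ 0.076923.

E[X] = 1792160394037 · (1/13)^{12} = 1/13 ≈ 0.076923.


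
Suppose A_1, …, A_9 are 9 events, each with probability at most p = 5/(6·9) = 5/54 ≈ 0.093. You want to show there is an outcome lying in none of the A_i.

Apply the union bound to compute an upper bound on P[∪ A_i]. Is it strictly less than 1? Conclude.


Union bound: P[∪_{i=1}^{9} A_i] ≤ Σ_i P[A_i] ≤ 9·p = 9·(5/54) = 5/6.
Numerically: 5/6 ≈ 0.833.
Is 5/6 < 1? YES.
Since P[∪ A_i] ≤ 5/6 < 1, the complement has P[∩ A_i^c] ≥ 1 − 5/6 = 1/6 > 0, so some outcome avoids every A_i.

9·p = 5/6 ≈ 0.833; existence CERTIFIED by the union bound.


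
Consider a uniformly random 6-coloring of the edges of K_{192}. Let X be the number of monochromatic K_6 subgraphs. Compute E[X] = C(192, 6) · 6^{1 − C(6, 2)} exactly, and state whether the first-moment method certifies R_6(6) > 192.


E[X] = C(192, 6) · 6^{1 − 15} = 64300886496 · 6^{−14} = 64300886496/78364164096.
As a reduced fraction: E[X] = 223266967/272097792 ≈ 0.820539.
Is E[X] < 1? YES.
Since E[X] < 1, there exists a 6-coloring of K_{192} with no monochromatic K_6; hence R_6(6) > 192.

E[X] = 223266967/272097792 ≈ 0.820539; E[X] < 1, so R_6(6) > 192.


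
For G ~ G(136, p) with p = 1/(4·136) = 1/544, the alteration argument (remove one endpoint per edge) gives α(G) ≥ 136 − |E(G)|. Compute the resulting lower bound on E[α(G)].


E[|E(G)|] = C(136, 2)·p = 9180 · (1/544) = 135/8.
E[α(G)] ≥ n − E[|E(G)|] = 136 − 135/8 = 953/8.
Numerically: ≈ 119.125.
(This is only a lower bound; the true E[α(G)] may be larger.)

E[α(G)] ≥ 953/8 ≈ 119.125.


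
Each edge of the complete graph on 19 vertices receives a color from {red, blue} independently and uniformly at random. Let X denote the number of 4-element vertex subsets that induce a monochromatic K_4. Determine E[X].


Let X = Σ_S X_S over the C(19, 4) = 3876 subsets S of size 4, where X_S = 1 if the K_4 on S is monochromatic.
For a fixed S, the K_4 on S has C(4, 2) = 6 edges. P[all 6 edges red] = (1/2)^6, and likewise for blue, so P[monochromatic] = 2·(1/2)^6 = 2^{1 − 6} = 1/32.
By linearity of expectation: E[X] = C(19, 4) · 2^{1 − 6} = 3876 · 1/32 = 969/8.
Numerically: E[X] ≈ 121.12500.

E[X] = C(19,4)·2^(1−C(4,2)) = 969/8 ≈ 121.12500.


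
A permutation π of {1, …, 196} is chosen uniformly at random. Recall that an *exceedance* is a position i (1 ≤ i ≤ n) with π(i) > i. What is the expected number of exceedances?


Write X = Σ_{i=1}^{196} X_i, where X_i = 1_{π(i) > i}.
For each fixed i, π(i) is uniform over {1, …, 196} (marginal of a uniform permutation), so P[π(i) > i] = (n − i)/n. Summing: Σ_{i=1}^{196} (n − i)/n = (0 + 1 + … + 195)/196 = 196(196 − 1)/(2·196) = (196 − 1)/2.
Hence E[X] = Σ_{i=1}^{196} (196 − i)/196 = 195/2 ≈ 97.5000.

E[X] = 195/2 = 97.5000.


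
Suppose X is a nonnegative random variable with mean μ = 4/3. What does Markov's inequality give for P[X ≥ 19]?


μ = E[X] = 4/3, a = 19.
Markov: P[X ≥ 19] ≤ μ/a = (4/3)/19 = 4/57.
Numerically: ≈ 0.070.
(Since a = 19 > μ = 1.333, the bound 4/57 is < 1 and informative.)

P[X ≥ 19] ≤ 4/57 ≈ 0.070.


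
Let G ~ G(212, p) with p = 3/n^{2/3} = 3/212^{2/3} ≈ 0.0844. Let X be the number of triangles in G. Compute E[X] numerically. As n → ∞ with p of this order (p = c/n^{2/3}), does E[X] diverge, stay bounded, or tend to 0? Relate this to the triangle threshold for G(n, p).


Number of potential triangles: C(212, 3) = 1565620.
Each occurs with probability p³ ≈ (0.0844)³ ≈ 6.00748e-04.
By linearity: E[X] = C(212, 3)·p³ ≈ 1565620 · 6.00748e-04 ≈ 940.542.
Since α = 2/3 < 1, p = c/n^{2/3} ≫ 1/n is above the triangle threshold p ~ 1/n. Asymptotically E[X] ~ (c³/6)·n^{3(1−α)} = (3³/6)·n^{1} → ∞; triangles are abundant w.h.p.

E[X] ≈ 940.542; in regime p = Θ(1/n^{2/3}) E[X] diverges (above the triangle threshold p ~ 1/n).


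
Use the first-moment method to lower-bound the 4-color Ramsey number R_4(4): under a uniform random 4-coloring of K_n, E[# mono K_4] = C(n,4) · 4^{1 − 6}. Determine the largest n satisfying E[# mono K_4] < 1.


We need C(n, 4) · 4^{1 − 6} < 1, i.e. C(n, 4) < 4^{6 − 1} = 1024.
Check values of n near the boundary:
  n = 11: C(11, 4) = 330; 330 < 1024? YES
  n = 12: C(12, 4) = 495; 495 < 1024? YES
  n = 13: C(13, 4) = 715; 715 < 1024? YES
  n = 14: C(14, 4) = 1001; 1001 < 1024? YES
  n = 15: C(15, 4) = 1365; 1365 < 1024? NO
  n = 16: C(16, 4) = 1820; 1820 < 1024? NO
The largest n with C(n, 4) < 1024 is n = 14 (where E[X] = 1001/1024 ≈ 0.977539). Hence R_4(4) > 14, i.e. R_4(4) ≥ 15.

Largest n = 14; hence R_4(4) > 14.


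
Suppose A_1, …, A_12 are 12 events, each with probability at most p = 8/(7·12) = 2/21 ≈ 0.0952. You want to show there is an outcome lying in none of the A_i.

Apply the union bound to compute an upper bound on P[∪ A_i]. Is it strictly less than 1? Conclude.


Union bound: P[∪_{i=1}^{12} A_i] ≤ Σ_i P[A_i] ≤ 12·p = 12·(2/21) = 8/7.
Numerically: 8/7 ≈ 1.1429.
Is 8/7 < 1? NO.
Since the bound 8/7 is ≥ 1, the union bound is uninformative here; it does NOT by itself certify existence.

12·p = 8/7 ≈ 1.1429; existence NOT certified by the union bound.


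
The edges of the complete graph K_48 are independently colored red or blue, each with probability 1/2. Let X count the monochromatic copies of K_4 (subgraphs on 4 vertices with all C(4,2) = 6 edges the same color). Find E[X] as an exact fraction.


Let X = Σ_S X_S over the C(48, 4) = 194580 subsets S of size 4, where X_S = 1 if the K_4 on S is monochromatic.
For a fixed S, the K_4 on S has C(4, 2) = 6 edges. P[all 6 edges red] = (1/2)^6, and likewise for blue, so P[monochromatic] = 2·(1/2)^6 = 2^{1 − 6} = 1/32.
By linearity of expectation: E[X] = C(48, 4) · 2^{1 − 6} = 194580 · 1/32 = 48645/8.
Numerically: E[X] ≈ 6080.6250.

E[X] = C(48,4)·2^(1−C(4,2)) = 48645/8 ≈ 6080.6250.


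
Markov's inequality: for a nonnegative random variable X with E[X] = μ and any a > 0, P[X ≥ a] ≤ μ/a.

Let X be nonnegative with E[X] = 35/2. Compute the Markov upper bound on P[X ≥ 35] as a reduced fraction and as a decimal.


μ = E[X] = 35/2, a = 35.
Markov: P[X ≥ 35] ≤ μ/a = (35/2)/35 = 1/2.
Numerically: ≈ 0.50000.
(Since a = 35 > μ = 17.50000, the bound 1/2 is < 1 and informative.)

P[X ≥ 35] ≤ 1/2 ≈ 0.50000.


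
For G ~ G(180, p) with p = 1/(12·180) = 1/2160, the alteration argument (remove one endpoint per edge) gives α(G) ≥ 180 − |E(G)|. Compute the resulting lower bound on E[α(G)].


E[|E(G)|] = C(180, 2)·p = 16110 · (1/2160) = 179/24.
E[α(G)] ≥ n − E[|E(G)|] = 180 − 179/24 = 4141/24.
Numerically: ≈ 172.54167.
(This is only a lower bound; the true E[α(G)] may be larger.)

E[α(G)] ≥ 4141/24 ≈ 172.54167.


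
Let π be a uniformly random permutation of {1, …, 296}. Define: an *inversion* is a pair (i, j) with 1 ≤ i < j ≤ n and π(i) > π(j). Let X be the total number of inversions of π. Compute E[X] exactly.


Write X = Σ X_I over the C(296, 2) = 43660 pairs i < j, with X_I the indicator of one inversion.
There are 43660 indicators.
For each fixed pair i < j, the values π(i) and π(j) are two distinct elements of {1, …, 296} in uniformly random order; by symmetry P[π(i) > π(j)] = 1/2.
By linearity: E[X] = 43660 · (1/2) = C(296, 2) · (1/2) = 43660/2 = 21830 ≈ 21830.00000.

E[X] = 21830 = 21830.00000.


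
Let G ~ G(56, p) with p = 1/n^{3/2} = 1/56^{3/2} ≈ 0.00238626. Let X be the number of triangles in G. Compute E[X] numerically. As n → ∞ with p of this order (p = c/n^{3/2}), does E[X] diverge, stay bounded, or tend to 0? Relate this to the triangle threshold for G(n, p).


Number of potential triangles: C(56, 3) = 27720.
Each occurs with probability p³ ≈ (0.00238626)³ ≈ 1.35879481e-08.
By linearity: E[X] = C(56, 3)·p³ ≈ 27720 · 1.35879481e-08 ≈ 0.000377.
Since α = 3/2 > 1, p = c/n^{3/2} = o(1/n) is below the triangle threshold p ~ 1/n. Asymptotically E[X] ~ (c³/6)·n^{3(1−α)} = (1³/6)·n^{-1.5} → 0, so by Markov's inequality G has no triangles w.h.p.

E[X] ≈ 0.000377; in regime p = Θ(1/n^{3/2}) E[X] tends to 0 (below the triangle threshold p ~ 1/n).


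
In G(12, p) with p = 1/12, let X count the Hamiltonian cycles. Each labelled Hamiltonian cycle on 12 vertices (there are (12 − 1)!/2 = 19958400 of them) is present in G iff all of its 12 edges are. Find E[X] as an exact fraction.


K_12 has (12 − 1)!/2 = 19958400 labelled Hamiltonian cycles.
For each such Hamiltonian cycle H, let X_H = 1 if all 12 edges of H are present in G. Then P[X_H = 1] = p^{12} = (1/12)^{12} = 1/8916100448256.
By linearity of expectation: E[X] = Σ_H E[X_H] = 19958400 · p^{12} = 19958400 · 1/8916100448256 = 1925/859963392.
Numerically: E[X] ≈ 2.24e-06.

E[X] = 19958400 · (1/12)^{12} = 1925/859963392 ≈ 2.24e-06.


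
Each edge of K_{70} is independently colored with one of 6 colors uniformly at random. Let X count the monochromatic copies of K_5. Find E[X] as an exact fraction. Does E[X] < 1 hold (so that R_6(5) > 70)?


E[X] = C(70, 5) · 6^{1 − 10} = 12103014 · 6^{−9} = 12103014/10077696.
As a reduced fraction: E[X] = 2017169/1679616 ≈ 1.201.
Is E[X] < 1? NO.
Since E[X] ≥ 1, the first-moment bound is inconclusive at n = 70; it does NOT by itself certify R_6(5) > 70.

E[X] = 2017169/1679616 ≈ 1.201; E[X] ≥ 1; first-moment method inconclusive here.


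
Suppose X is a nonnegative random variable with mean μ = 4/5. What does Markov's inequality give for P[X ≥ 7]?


μ = E[X] = 4/5, a = 7.
Markov: P[X ≥ 7] ≤ μ/a = (4/5)/7 = 4/35.
Numerically: ≈ 0.114286.
(Since a = 7 > μ = 0.800000, the bound 4/35 is < 1 and informative.)

P[X ≥ 7] ≤ 4/35 ≈ 0.114286.


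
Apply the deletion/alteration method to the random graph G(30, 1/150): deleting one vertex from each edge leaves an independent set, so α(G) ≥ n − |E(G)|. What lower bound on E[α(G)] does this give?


E[|E(G)|] = C(30, 2)·p = 435 · (1/150) = 29/10.
E[α(G)] ≥ n − E[|E(G)|] = 30 − 29/10 = 271/10.
Numerically: ≈ 27.1000.
(This is only a lower bound; the true E[α(G)] may be larger.)

E[α(G)] ≥ 271/10 ≈ 27.1000.


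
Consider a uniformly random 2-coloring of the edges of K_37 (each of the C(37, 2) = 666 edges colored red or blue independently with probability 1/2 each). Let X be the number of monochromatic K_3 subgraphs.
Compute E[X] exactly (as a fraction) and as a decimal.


Let X = Σ_S X_S over the C(37, 3) = 7770 subsets S of size 3, where X_S = 1 if the K_3 on S is monochromatic.
For a fixed S, the K_3 on S has C(3, 2) = 3 edges. P[all 3 edges red] = (1/2)^3, and likewise for blue, so P[monochromatic] = 2·(1/2)^3 = 2^{1 − 3} = 1/4.
By linearity: E[X] = C(37, 3) · 2^{1 − 3} = 7770 · 1/4 = 3885/2.
Numerically: E[X] ≈ 1942.500.

E[X] = C(37,3)·2^(1−C(3,2)) = 3885/2 ≈ 1942.500.


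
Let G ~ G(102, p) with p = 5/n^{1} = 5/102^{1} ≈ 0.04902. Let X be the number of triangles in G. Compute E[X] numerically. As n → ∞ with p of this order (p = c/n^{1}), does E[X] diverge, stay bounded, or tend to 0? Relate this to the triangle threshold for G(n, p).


Number of potential triangles: C(102, 3) = 171700.
Each occurs with probability p³ ≈ (0.04902)³ ≈ 1.1779029e-04.
By linearity: E[X] = C(102, 3)·p³ ≈ 171700 · 1.1779029e-04 ≈ 20.22459.
Here α = 1, so p = 5/n is exactly at the triangle threshold p ~ 1/n. Asymptotically E[X] → c³/6 = 5³/6 = 125/6 ≈ 20.83333, a bounded constant. In this regime the triangle count is asymptotically Poisson(c³/6).

E[X] ≈ 20.22459; in regime p = Θ(1/n^{1}) E[X] stays bounded (at the triangle threshold p ~ 1/n).


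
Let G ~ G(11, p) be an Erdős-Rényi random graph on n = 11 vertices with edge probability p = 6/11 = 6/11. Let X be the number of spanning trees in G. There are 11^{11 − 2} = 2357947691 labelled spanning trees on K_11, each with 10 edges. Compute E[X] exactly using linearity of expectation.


K_11 has 11^{11 − 2} = 2357947691 labelled spanning trees.
For each such spanning tree H, let X_H = 1 if all 10 edges of H are present in G. Then P[X_H = 1] = p^{10} = (6/11)^{10} = 60466176/25937424601.
Summing the indicators: E[X] = Σ_H E[X_H] = 2357947691 · p^{10} = 2357947691 · 60466176/25937424601 = 60466176/11.
Numerically: E[X] ≈ 5.5e+06.

E[X] = 2357947691 · (6/11)^{10} = 60466176/11 ≈ 5.5e+06.


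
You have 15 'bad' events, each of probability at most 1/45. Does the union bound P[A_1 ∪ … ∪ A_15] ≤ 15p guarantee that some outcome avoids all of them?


Union bound: P[∪_{i=1}^{15} A_i] ≤ Σ_i P[A_i] ≤ 15·p = 15·(1/45) = 1/3.
Numerically: 1/3 ≈ 0.3333333.
Is 1/3 < 1? YES.
Since P[∪ A_i] ≤ 1/3 < 1, the complement has P[∩ A_i^c] ≥ 1 − 1/3 = 2/3 > 0, so some outcome avoids every A_i.

15·p = 1/3 ≈ 0.3333333; existence CERTIFIED by the union bound.


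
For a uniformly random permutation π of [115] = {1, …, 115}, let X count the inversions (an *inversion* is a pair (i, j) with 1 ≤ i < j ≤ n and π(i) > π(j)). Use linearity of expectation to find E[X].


Write X = Σ X_I over the C(115, 2) = 6555 pairs i < j, with X_I the indicator of one inversion.
There are 6555 indicators.
For each fixed pair i < j, the values π(i) and π(j) are two distinct elements of {1, …, 115} in uniformly random order; by symmetry P[π(i) > π(j)] = 1/2.
By linearity: E[X] = 6555 · (1/2) = C(115, 2) · (1/2) = 6555/2 = 6555/2 ≈ 3277.500.

E[X] = 6555/2 = 3277.500.


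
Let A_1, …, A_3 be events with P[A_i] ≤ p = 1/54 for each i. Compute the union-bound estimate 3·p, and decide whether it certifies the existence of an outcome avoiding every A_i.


Union bound: P[∪_{i=1}^{3} A_i] ≤ Σ_i P[A_i] ≤ 3·p = 3·(1/54) = 1/18.
Numerically: 1/18 ≈ 0.0555556.
Is 1/18 < 1? YES.
Since P[∪ A_i] ≤ 1/18 < 1, the complement has P[∩ A_i^c] ≥ 1 − 1/18 = 17/18 > 0, so some outcome avoids every A_i.

3·p = 1/18 ≈ 0.0555556; existence CERTIFIED by the union bound.


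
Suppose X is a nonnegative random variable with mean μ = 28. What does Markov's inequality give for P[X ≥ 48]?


μ = E[X] = 28, a = 48.
Markov: P[X ≥ 48] ≤ μ/a = (28)/48 = 7/12.
Numerically: ≈ 0.58333.
(Since a = 48 > μ = 28.00000, the bound 7/12 is < 1 and informative.)

P[X ≥ 48] ≤ 7/12 ≈ 0.58333.


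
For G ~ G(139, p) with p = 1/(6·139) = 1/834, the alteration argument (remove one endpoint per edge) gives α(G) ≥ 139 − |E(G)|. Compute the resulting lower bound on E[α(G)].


E[|E(G)|] = C(139, 2)·p = 9591 · (1/834) = 23/2.
E[α(G)] ≥ n − E[|E(G)|] = 139 − 23/2 = 255/2.
Numerically: ≈ 127.500.
(This is only a lower bound; the true E[α(G)] may be larger.)

E[α(G)] ≥ 255/2 ≈ 127.500.


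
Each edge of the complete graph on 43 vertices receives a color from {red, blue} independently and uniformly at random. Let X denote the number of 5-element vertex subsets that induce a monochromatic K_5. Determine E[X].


Let X = Σ_S X_S over the C(43, 5) = 962598 subsets S of size 5, where X_S = 1 if the K_5 on S is monochromatic.
For a fixed S, the K_5 on S has C(5, 2) = 10 edges. P[all 10 edges red] = (1/2)^10, and likewise for blue, so P[monochromatic] = 2·(1/2)^10 = 2^{1 − 10} = 1/512.
By linearity of expectation: E[X] = C(43, 5) · 2^{1 − 10} = 962598 · 1/512 = 481299/256.
Numerically: E[X] ≈ 1880.074219.

E[X] = C(43,5)·2^(1−C(5,2)) = 481299/256 ≈ 1880.074219.


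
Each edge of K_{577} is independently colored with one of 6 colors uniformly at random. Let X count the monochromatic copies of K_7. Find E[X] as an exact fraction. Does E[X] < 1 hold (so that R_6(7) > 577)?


E[X] = C(577, 7) · 6^{1 − 21} = 4073186129881440 · 6^{−20} = 4073186129881440/3656158440062976.
As a reduced fraction: E[X] = 42429022186265/38084983750656 ≈ 1.11406.
Is E[X] < 1? NO.
Since E[X] ≥ 1, the first-moment bound is inconclusive at n = 577; it does NOT by itself certify R_6(7) > 577.

E[X] = 42429022186265/38084983750656 ≈ 1.11406; E[X] ≥ 1; first-moment method inconclusive here.


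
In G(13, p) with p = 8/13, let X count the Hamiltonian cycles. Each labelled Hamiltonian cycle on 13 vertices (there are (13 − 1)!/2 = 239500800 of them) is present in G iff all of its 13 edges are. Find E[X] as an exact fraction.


K_13 has (13 − 1)!/2 = 239500800 labelled Hamiltonian cycles.
For each such Hamiltonian cycle H, let X_H = 1 if all 13 edges of H are present in G. Then P[X_H = 1] = p^{13} = (8/13)^{13} = 549755813888/302875106592253.
By linearity of expectation: E[X] = Σ_H E[X_H] = 239500800 · p^{13} = 239500800 · 549755813888/302875106592253 = 131666957230827110400/302875106592253.
Numerically: E[X] ≈ 434724.

E[X] = 239500800 · (8/13)^{13} = 131666957230827110400/302875106592253 ≈ 434724.


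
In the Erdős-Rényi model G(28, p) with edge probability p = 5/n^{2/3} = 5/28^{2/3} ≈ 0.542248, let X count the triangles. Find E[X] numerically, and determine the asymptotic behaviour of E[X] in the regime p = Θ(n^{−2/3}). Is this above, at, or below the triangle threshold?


Number of potential triangles: C(28, 3) = 3276.
Each occurs with probability p³ ≈ (0.542248)³ ≈ 1.59438776e-01.
By linearity: E[X] = C(28, 3)·p³ ≈ 3276 · 1.59438776e-01 ≈ 522.321429.
Since α = 2/3 < 1, p = c/n^{2/3} ≫ 1/n is above the triangle threshold p ~ 1/n. Asymptotically E[X] ~ (c³/6)·n^{3(1−α)} = (5³/6)·n^{1} → ∞; triangles are abundant w.h.p.

E[X] ≈ 522.321429; in regime p = Θ(1/n^{2/3}) E[X] diverges (above the triangle threshold p ~ 1/n).


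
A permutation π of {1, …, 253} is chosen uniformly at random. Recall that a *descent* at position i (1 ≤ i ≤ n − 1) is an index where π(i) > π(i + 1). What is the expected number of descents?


Write X = Σ X_I over i = 1, …, 252, with X_I the indicator of one descent.
There are 252 indicators.
For each fixed i, the pair (π(i), π(i+1)) is a uniformly random ordered pair of distinct values from {1, …, 253}; by symmetry P[π(i) > π(i+1)] = 1/2.
By linearity: E[X] = 252 · (1/2) = (253 − 1) · (1/2) = 126 ≈ 126.00000.

E[X] = 126 = 126.00000.


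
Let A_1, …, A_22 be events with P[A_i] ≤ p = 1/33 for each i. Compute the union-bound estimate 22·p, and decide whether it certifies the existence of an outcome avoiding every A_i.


Union bound: P[∪_{i=1}^{22} A_i] ≤ Σ_i P[A_i] ≤ 22·p = 22·(1/33) = 2/3.
Numerically: 2/3 ≈ 0.66667.
Is 2/3 < 1? YES.
Since P[∪ A_i] ≤ 2/3 < 1, the complement has P[∩ A_i^c] ≥ 1 − 2/3 = 1/3 > 0, so some outcome avoids every A_i.

22·p = 2/3 ≈ 0.66667; existence CERTIFIED by the union bound.


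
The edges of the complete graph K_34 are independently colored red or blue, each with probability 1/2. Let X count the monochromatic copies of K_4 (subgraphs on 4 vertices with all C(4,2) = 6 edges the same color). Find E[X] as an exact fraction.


Let X = Σ_S X_S over the C(34, 4) = 46376 subsets S of size 4, where X_S = 1 if the K_4 on S is monochromatic.
For a fixed S, the K_4 on S has C(4, 2) = 6 edges. P[all 6 edges red] = (1/2)^6, and likewise for blue, so P[monochromatic] = 2·(1/2)^6 = 2^{1 − 6} = 1/32.
Summing: E[X] = C(34, 4) · 2^{1 − 6} = 46376 · 1/32 = 5797/4.
Numerically: E[X] ≈ 1449.2500.

E[X] = C(34,4)·2^(1−C(4,2)) = 5797/4 ≈ 1449.2500.


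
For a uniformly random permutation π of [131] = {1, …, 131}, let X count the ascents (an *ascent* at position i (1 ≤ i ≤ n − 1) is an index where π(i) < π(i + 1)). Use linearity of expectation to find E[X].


Write X = Σ X_I over i = 1, …, 130, with X_I the indicator of one ascent.
There are 130 indicators.
For each fixed i, the pair (π(i), π(i+1)) is a uniformly random ordered pair of distinct values from {1, …, 131}; by symmetry P[π(i) < π(i+1)] = 1/2.
By linearity: E[X] = 130 · (1/2) = (131 − 1) · (1/2) = 65 ≈ 65.000.

E[X] = 65 = 65.000.


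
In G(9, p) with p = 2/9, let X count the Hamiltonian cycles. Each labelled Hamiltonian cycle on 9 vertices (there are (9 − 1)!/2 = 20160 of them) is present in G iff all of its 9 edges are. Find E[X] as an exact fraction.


K_9 has (9 − 1)!/2 = 20160 labelled Hamiltonian cycles.
For each such Hamiltonian cycle H, let X_H = 1 if all 9 edges of H are present in G. Then P[X_H = 1] = p^{9} = (2/9)^{9} = 512/387420489.
By linearity: E[X] = Σ_H E[X_H] = 20160 · p^{9} = 20160 · 512/387420489 = 1146880/43046721.
Numerically: E[X] ≈ 0.0266427.

E[X] = 20160 · (2/9)^{9} = 1146880/43046721 ≈ 0.0266427.


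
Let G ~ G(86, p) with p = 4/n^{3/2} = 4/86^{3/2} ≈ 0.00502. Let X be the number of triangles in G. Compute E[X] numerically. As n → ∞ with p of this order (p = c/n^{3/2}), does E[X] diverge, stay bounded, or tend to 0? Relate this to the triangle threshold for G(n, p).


Number of potential triangles: C(86, 3) = 102340.
Each occurs with probability p³ ≈ (0.00502)³ ≈ 1.26164e-07.
By linearity: E[X] = C(86, 3)·p³ ≈ 102340 · 1.26164e-07 ≈ 0.013.
Since α = 3/2 > 1, p = c/n^{3/2} = o(1/n) is below the triangle threshold p ~ 1/n. Asymptotically E[X] ~ (c³/6)·n^{3(1−α)} = (4³/6)·n^{-1.5} → 0, so by Markov's inequality G has no triangles w.h.p.

E[X] ≈ 0.013; in regime p = Θ(1/n^{3/2}) E[X] tends to 0 (below the triangle threshold p ~ 1/n).


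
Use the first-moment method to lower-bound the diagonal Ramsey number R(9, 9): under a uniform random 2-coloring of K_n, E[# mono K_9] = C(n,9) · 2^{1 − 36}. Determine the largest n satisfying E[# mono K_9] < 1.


We need C(n, 9) · 2^{1 − 36} < 1, i.e. C(n, 9) < 2^{36 − 1} = 34359738368.
Check values of n near the boundary:
  n = 60: C(60, 9) = 14783142660; 14783142660 < 34359738368? YES
  n = 61: C(61, 9) = 17341763505; 17341763505 < 34359738368? YES
  n = 62: C(62, 9) = 20286591270; 20286591270 < 34359738368? YES
  n = 63: C(63, 9) = 23667689815; 23667689815 < 34359738368? YES
  n = 64: C(64, 9) = 27540584512; 27540584512 < 34359738368? YES
  n = 65: C(65, 9) = 31966749880; 31966749880 < 34359738368? YES
  n = 66: C(66, 9) = 37014131440; 37014131440 < 34359738368? NO
The largest n with C(n, 9) < 34359738368 is n = 65 (where E[X] = 3995843735/4294967296 ≈ 0.930355). Hence R(9, 9) > 65, i.e. R(9, 9) ≥ 66.

Largest n = 65; hence R(9, 9) > 65.
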